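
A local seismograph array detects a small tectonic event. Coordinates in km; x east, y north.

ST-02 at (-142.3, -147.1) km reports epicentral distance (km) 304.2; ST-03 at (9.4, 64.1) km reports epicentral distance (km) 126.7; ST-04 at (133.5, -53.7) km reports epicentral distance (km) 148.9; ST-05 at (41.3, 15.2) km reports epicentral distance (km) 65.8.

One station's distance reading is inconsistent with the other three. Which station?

Solve using three stations at a time. Using ST-02, ST-04, ST-05 (subtract circle equations pairwise → linear system) gives (x, y) ≈ (62.9, 77.5).
Distances from that point to each station vs reported:
  ST-02: calculated 304.2 vs reported 304.2 → residual 0.0 km
  ST-03: calculated 55.2 vs reported 126.7 → residual 71.5 km
  ST-04: calculated 149.0 vs reported 148.9 → residual 0.1 km
  ST-05: calculated 65.9 vs reported 65.8 → residual 0.1 km
ST-02, ST-04, ST-05 are mutually consistent (residuals ≈ 0); ST-03 is off by 71.5 km.

ST-03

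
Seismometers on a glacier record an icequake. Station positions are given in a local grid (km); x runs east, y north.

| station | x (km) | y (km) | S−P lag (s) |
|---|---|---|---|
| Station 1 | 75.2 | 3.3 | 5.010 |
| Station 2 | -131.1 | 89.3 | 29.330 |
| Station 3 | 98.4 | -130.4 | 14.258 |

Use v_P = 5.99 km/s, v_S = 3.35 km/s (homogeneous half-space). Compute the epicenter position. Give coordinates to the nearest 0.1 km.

x ≈ 57.1 km, y ≈ -30.2 km

Distance from S−P lag: d = Δt · v_P v_S / (v_P − v_S) = Δt · (5.99·3.35)/(5.99−3.35) ≈ 7.6009·Δt.
So d_Station 1 = 38.08, d_Station 2 = 222.94, d_Station 3 = 108.37 km.
Circle about each station: (x − 75.2)² + (y − 3.3)² = 38.08²; (x + 131.1)² + (y − 89.3)² = 222.94²; (x − 98.4)² + (y + 130.4)² = 108.37².
Subtracting the Station 1 equation from the Station 2 and Station 3 equations removes the quadratic terms:
-412.6 x + 172.0 y = -28756.39
46.4 x − 267.4 y = 10726.82
Solving the 2×2 system: x ≈ 57.1, y ≈ -30.2 km.
Check against Station 1 (with the unrounded x, y): √((x − 75.2)²+(y − 3.3)²) = 38.08 ≈ 38.08 km. ✓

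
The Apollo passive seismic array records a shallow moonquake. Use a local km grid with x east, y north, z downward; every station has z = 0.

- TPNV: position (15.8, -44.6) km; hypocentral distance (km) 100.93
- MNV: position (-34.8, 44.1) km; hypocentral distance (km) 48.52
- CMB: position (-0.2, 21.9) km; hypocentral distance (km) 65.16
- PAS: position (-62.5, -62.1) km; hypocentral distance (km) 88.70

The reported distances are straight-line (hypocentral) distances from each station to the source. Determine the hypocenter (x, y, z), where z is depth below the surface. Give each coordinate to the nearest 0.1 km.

Each station gives a sphere (x−x_i)² + (y−y_i)² + z² = d_i² (stations at z=0).
Subtracting the TPNV sphere from MNV and CMB: z² cancels, leaving linear equations in x and y:
-101.2 x + 177.4 y = 8749.72
-32.0 x + 133.0 y = 4181.89
Solving: x ≈ -54.202, y ≈ 18.402 km (keep extra digits for the depth step; rounded: -54.2, 18.4).
Then from the TPNV sphere: z² = 100.93² − (x − 15.8)² − (y + 44.6)² with x = -54.202, y = 18.402, so z ≈ 36.295 ≈ 36.3 km.

(-54.2, 18.4, 36.3)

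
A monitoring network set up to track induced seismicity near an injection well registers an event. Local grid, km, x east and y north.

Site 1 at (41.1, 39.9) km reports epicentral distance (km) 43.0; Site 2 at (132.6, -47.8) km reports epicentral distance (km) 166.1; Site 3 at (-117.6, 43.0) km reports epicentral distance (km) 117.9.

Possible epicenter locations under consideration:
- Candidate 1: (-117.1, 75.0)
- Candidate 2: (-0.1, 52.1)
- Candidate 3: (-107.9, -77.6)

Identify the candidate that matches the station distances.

Candidate 2

For each candidate, compare |candidate − station| to the reported distance:
Candidate 1: residuals Site 1 119.0, Site 2 112.2, Site 3 85.9 → max 119.0 km
Candidate 2: residuals Site 1 0.0, Site 2 0.0, Site 3 0.0 → max 0.0 km
Candidate 3: residuals Site 1 146.8, Site 2 76.2, Site 3 3.1 → max 146.8 km
Only Candidate 2 has all residuals ≈ 0.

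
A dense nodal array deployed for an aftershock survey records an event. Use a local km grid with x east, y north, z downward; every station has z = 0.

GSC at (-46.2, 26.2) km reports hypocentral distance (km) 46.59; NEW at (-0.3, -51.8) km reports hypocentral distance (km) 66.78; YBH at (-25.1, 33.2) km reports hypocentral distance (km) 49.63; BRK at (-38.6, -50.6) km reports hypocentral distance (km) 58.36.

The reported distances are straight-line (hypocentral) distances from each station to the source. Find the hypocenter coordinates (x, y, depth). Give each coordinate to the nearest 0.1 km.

Each station gives a sphere (x−x_i)² + (y−y_i)² + z² = d_i² (stations at z=0).
Subtracting the GSC sphere from NEW and YBH: z² cancels, leaving linear equations in x and y:
91.8 x − 156.0 y = -2426.49
42.2 x + 14.0 y = -1381.14
Solving: x ≈ -31.700, y ≈ -3.100 km (keep extra digits for the depth step; rounded: -31.7, -3.1).
Then from the GSC sphere: z² = 46.59² − (x + 46.2)² − (y − 26.2)² with x = -31.700, y = -3.100, so z ≈ 33.195 ≈ 33.2 km.
Check against BRK (with the unrounded solution): distance 58.36 ≈ 58.36 km. ✓

(-31.7, -3.1, 33.2)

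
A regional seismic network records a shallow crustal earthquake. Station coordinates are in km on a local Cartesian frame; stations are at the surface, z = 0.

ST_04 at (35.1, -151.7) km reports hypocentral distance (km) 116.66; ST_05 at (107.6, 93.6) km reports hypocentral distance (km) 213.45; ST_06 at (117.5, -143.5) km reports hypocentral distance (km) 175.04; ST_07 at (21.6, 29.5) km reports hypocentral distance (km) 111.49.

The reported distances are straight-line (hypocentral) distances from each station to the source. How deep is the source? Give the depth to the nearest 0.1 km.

26.2 km

Each station gives a sphere (x−x_i)² + (y−y_i)² + z² = d_i² (stations at z=0).
Subtracting the ST_04 sphere from ST_05 and ST_06: z² cancels, leaving linear equations in x and y:
145.0 x + 490.6 y = -35857.53
164.8 x + 16.4 y = -6875.85
Solving: x ≈ -35.493, y ≈ -62.599 km (keep extra digits for the depth step; rounded: -35.5, -62.6).
Then from the ST_04 sphere: z² = 116.66² − (x − 35.1)² − (y + 151.7)² with x = -35.493, y = -62.599, so z ≈ 26.214 ≈ 26.2 km.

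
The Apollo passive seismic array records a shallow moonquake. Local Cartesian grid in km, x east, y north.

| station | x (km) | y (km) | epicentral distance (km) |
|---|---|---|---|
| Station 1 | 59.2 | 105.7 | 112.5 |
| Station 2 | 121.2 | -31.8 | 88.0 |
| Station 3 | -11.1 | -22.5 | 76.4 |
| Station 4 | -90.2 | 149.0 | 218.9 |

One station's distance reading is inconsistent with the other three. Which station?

Solve using three stations at a time. Using Station 1, Station 3, Station 4 (subtract circle equations pairwise → linear system) gives (x, y) ≈ (63.7, -6.7).
Distances from that point to each station vs reported:
  Station 1: calculated 112.5 vs reported 112.5 → residual 0.0 km
  Station 2: calculated 62.8 vs reported 88.0 → residual 25.2 km
  Station 3: calculated 76.4 vs reported 76.4 → residual 0.0 km
  Station 4: calculated 218.9 vs reported 218.9 → residual 0.0 km
Station 1, Station 3, Station 4 are mutually consistent (residuals ≈ 0); Station 2 is off by 25.2 km.

Station 2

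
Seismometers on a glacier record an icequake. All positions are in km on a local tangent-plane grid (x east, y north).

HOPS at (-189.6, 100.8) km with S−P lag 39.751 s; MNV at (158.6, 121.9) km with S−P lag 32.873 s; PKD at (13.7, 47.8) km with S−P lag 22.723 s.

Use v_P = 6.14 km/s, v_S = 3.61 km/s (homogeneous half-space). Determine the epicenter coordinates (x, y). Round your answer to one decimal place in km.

x ≈ 55.2 km, y ≈ -146.9 km

Distance from S−P lag: d = Δt · v_P v_S / (v_P − v_S) = Δt · (6.14·3.61)/(6.14−3.61) ≈ 8.7610·Δt.
So d_HOPS = 348.26, d_MNV = 288.00, d_PKD = 199.08 km.
Circle about each station: (x + 189.6)² + (y − 100.8)² = 348.26²; (x − 158.6)² + (y − 121.9)² = 288.00²; (x − 13.7)² + (y − 47.8)² = 199.08².
Subtracting the HOPS equation from the MNV and PKD equations removes the quadratic terms:
696.4 x + 42.2 y = 32245.80
406.6 x − 106.0 y = 38015.91
Solving the 2×2 system: x ≈ 55.2, y ≈ -146.9 km.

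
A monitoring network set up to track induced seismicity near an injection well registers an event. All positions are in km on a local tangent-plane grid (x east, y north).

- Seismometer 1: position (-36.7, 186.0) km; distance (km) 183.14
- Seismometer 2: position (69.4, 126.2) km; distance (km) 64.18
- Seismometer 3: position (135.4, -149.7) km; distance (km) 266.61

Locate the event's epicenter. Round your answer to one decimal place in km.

Circle about each station: (x + 36.7)² + (y − 186.0)² = 183.14²; (x − 69.4)² + (y − 126.2)² = 64.18²; (x − 135.4)² + (y + 149.7)² = 266.61².
Subtracting the Seismometer 1 equation from the Seismometer 2 and Seismometer 3 equations removes the quadratic terms:
212.2 x − 119.6 y = 14221.10
344.2 x − 671.4 y = -32740.27
Solving the 2×2 system: x ≈ 132.9, y ≈ 116.9 km.

132.9 km east, 116.9 km north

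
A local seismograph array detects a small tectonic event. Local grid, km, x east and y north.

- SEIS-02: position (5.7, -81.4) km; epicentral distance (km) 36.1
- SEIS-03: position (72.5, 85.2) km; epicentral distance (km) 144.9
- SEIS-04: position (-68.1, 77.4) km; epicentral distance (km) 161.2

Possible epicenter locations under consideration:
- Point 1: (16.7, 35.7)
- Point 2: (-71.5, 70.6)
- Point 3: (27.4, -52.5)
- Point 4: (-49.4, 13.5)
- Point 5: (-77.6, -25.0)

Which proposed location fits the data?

For each candidate, compare |candidate − station| to the reported distance:
Point 1: residuals SEIS-02 81.5, SEIS-03 70.3, SEIS-04 66.7 → max 81.5 km
Point 2: residuals SEIS-02 134.4, SEIS-03 0.2, SEIS-04 153.6 → max 153.6 km
Point 3: residuals SEIS-02 0.0, SEIS-03 0.0, SEIS-04 0.0 → max 0.0 km
Point 4: residuals SEIS-02 73.6, SEIS-03 3.5, SEIS-04 94.6 → max 94.6 km
Point 5: residuals SEIS-02 64.5, SEIS-03 41.3, SEIS-04 58.4 → max 64.5 km
Only Point 3 has all residuals ≈ 0.

Point 3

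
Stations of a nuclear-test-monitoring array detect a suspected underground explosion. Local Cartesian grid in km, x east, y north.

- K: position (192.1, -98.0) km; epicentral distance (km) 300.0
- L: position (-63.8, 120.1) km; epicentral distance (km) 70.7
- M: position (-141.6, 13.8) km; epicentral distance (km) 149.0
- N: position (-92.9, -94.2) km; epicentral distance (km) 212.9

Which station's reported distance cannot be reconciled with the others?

L

Solve using three stations at a time. Using K, M, N (subtract circle equations pairwise → linear system) gives (x, y) ≈ (-26.1, 108.0).
Distances from that point to each station vs reported:
  K: calculated 300.0 vs reported 300.0 → residual 0.0 km
  L: calculated 39.6 vs reported 70.7 → residual 31.1 km
  M: calculated 149.1 vs reported 149.0 → residual 0.1 km
  N: calculated 212.9 vs reported 212.9 → residual 0.0 km
K, M, N are mutually consistent (residuals ≈ 0); L is off by 31.1 km.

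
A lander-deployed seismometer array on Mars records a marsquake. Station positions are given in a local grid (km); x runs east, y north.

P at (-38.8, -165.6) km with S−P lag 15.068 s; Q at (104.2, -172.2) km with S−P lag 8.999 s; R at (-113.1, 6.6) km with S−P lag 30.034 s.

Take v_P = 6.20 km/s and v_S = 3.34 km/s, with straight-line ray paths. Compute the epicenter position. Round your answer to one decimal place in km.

x ≈ 61.6 km, y ≈ -122.9 km

Distance from S−P lag: d = Δt · v_P v_S / (v_P − v_S) = Δt · (6.20·3.34)/(6.20−3.34) ≈ 7.2406·Δt.
So d_P = 109.10, d_Q = 65.16, d_R = 217.46 km.
Circle about each station: (x + 38.8)² + (y + 165.6)² = 109.10²; (x − 104.2)² + (y + 172.2)² = 65.16²; (x + 113.1)² + (y − 6.6)² = 217.46².
Subtracting pairs of circle equations eliminates x²+y² and gives linear equations (the radical axes):
286.0 x − 13.2 y = 19238.66
-148.6 x + 344.4 y = -51479.67
Solving the 2×2 system: x ≈ 61.6, y ≈ -122.9 km.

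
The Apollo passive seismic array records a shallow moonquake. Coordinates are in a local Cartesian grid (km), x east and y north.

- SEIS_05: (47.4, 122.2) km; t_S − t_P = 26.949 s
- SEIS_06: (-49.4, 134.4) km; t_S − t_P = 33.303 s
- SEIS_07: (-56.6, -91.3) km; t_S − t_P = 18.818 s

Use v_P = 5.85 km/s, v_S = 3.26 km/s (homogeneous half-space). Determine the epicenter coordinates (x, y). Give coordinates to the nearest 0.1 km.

Distance from S−P lag: d = Δt · v_P v_S / (v_P − v_S) = Δt · (5.85·3.26)/(5.85−3.26) ≈ 7.3633·Δt.
So d_SEIS_05 = 198.43, d_SEIS_06 = 245.22, d_SEIS_07 = 138.56 km.
Circle about each station: (x − 47.4)² + (y − 122.2)² = 198.43²; (x + 49.4)² + (y − 134.4)² = 245.22²; (x + 56.6)² + (y + 91.3)² = 138.56².
Subtracting the SEIS_05 equation from the SEIS_06 and SEIS_07 equations removes the quadratic terms:
-193.6 x + 24.4 y = -17434.26
-208.0 x − 427.0 y = 14535.24
Solving the 2×2 system: x ≈ 80.8, y ≈ -73.4 km.
Check against SEIS_05 (with the unrounded x, y): √((x − 47.4)²+(y − 122.2)²) = 198.43 ≈ 198.43 km. ✓

x ≈ 80.8 km, y ≈ -73.4 km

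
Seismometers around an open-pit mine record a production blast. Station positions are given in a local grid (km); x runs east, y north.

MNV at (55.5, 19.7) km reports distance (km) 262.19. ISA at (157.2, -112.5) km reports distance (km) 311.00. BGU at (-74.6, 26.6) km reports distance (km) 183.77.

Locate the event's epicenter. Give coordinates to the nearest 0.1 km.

Circle about each station: (x − 55.5)² + (y − 19.7)² = 262.19²; (x − 157.2)² + (y + 112.5)² = 311.00²; (x + 74.6)² + (y − 26.6)² = 183.77².
Subtracting the MNV equation from the ISA and BGU equations removes the quadratic terms:
203.4 x − 264.4 y = 5922.35
-260.2 x + 13.8 y = 37776.56
Solving the 2×2 system: x ≈ -152.6, y ≈ -139.8 km.

x ≈ -152.6 km, y ≈ -139.8 km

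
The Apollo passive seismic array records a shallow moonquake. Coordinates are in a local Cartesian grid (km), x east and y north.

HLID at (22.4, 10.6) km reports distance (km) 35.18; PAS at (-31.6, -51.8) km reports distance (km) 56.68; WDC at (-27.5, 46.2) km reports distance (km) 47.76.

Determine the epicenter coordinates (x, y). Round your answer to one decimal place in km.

Circle about each station: (x − 22.4)² + (y − 10.6)² = 35.18²; (x + 31.6)² + (y + 51.8)² = 56.68²; (x + 27.5)² + (y − 46.2)² = 47.76².
Subtracting pairs of circle equations eliminates x²+y² and gives linear equations (the radical axes):
-108.0 x − 124.8 y = 1092.69
-99.8 x + 71.2 y = 1233.18
Solving the 2×2 system: x ≈ -11.5, y ≈ 1.2 km.

-11.5 km east, 1.2 km north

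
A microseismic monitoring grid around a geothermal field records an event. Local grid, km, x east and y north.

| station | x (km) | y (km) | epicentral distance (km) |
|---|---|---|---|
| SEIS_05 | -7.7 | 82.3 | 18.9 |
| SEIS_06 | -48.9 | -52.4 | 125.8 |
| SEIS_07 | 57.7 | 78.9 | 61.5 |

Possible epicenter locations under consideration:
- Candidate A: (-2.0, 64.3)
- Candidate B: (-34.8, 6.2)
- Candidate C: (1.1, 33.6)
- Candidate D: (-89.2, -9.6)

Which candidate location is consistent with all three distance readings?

For each candidate, compare |candidate − station| to the reported distance:
Candidate A: residuals SEIS_05 0.0, SEIS_06 0.0, SEIS_07 0.0 → max 0.0 km
Candidate B: residuals SEIS_05 61.9, SEIS_06 65.5, SEIS_07 56.2 → max 65.5 km
Candidate C: residuals SEIS_05 30.6, SEIS_06 26.3, SEIS_07 11.0 → max 30.6 km
Candidate D: residuals SEIS_05 103.9, SEIS_06 67.0, SEIS_07 110.0 → max 110.0 km
Only Candidate A has all residuals ≈ 0.

Candidate A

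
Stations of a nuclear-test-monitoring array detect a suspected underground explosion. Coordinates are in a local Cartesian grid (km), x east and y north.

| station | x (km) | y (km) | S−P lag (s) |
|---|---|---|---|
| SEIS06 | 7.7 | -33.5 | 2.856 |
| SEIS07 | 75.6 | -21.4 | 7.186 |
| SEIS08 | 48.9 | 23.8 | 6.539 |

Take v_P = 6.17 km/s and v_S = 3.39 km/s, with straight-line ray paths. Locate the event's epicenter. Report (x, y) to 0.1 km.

Distance from S−P lag: d = Δt · v_P v_S / (v_P − v_S) = Δt · (6.17·3.39)/(6.17−3.39) ≈ 7.5238·Δt.
So d_SEIS06 = 21.49, d_SEIS07 = 54.07, d_SEIS08 = 49.20 km.
Circle about each station: (x − 7.7)² + (y + 33.5)² = 21.49²; (x − 75.6)² + (y + 21.4)² = 54.07²; (x − 48.9)² + (y − 23.8)² = 49.20².
Subtracting pairs of circle equations eliminates x²+y² and gives linear equations (the radical axes):
135.8 x + 24.2 y = 2530.04
82.4 x + 114.6 y = -182.71
Solving the 2×2 system: x ≈ 21.7, y ≈ -17.2 km.

x ≈ 21.7 km, y ≈ -17.2 km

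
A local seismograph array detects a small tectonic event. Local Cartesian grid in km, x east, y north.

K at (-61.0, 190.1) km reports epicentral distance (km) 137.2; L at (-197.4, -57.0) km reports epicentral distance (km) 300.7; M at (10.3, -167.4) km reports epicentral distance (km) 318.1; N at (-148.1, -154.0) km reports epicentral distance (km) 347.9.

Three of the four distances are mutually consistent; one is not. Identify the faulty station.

K

Solve using three stations at a time. Using L, M, N (subtract circle equations pairwise → linear system) gives (x, y) ≈ (20.1, 150.3).
Distances from that point to each station vs reported:
  K: calculated 90.3 vs reported 137.2 → residual 46.9 km
  L: calculated 300.4 vs reported 300.7 → residual 0.3 km
  M: calculated 317.8 vs reported 318.1 → residual 0.3 km
  N: calculated 347.7 vs reported 347.9 → residual 0.2 km
L, M, N are mutually consistent (residuals ≈ 0); K is off by 46.9 km.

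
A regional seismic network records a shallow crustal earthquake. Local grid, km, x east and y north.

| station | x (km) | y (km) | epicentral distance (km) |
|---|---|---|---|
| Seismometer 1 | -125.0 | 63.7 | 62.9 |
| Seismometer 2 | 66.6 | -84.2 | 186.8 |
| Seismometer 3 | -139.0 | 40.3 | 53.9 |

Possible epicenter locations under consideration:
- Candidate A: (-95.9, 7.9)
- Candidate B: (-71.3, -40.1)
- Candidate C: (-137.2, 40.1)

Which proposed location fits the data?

Candidate A

For each candidate, compare |candidate − station| to the reported distance:
Candidate A: residuals Seismometer 1 0.0, Seismometer 2 0.0, Seismometer 3 0.0 → max 0.0 km
Candidate B: residuals Seismometer 1 54.0, Seismometer 2 42.0, Seismometer 3 51.2 → max 54.0 km
Candidate C: residuals Seismometer 1 36.3, Seismometer 2 51.9, Seismometer 3 52.1 → max 52.1 km
Only Candidate A has all residuals ≈ 0.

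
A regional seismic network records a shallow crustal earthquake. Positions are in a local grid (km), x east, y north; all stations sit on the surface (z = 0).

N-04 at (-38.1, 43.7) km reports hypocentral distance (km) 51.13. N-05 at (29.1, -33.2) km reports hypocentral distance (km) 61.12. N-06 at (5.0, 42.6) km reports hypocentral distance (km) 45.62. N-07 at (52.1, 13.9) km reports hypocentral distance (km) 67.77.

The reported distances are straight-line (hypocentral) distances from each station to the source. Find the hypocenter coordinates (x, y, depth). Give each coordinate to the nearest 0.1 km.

(-11.3, 6.6, 22.8)

Each station gives a sphere (x−x_i)² + (y−y_i)² + z² = d_i² (stations at z=0).
Subtracting the N-04 sphere from N-05 and N-06: z² cancels, leaving linear equations in x and y:
134.4 x − 153.8 y = -2533.63
86.2 x − 2.2 y = -988.45
Solving: x ≈ -11.298, y ≈ 6.600 km (keep extra digits for the depth step; rounded: -11.3, 6.6).
Then from the N-04 sphere: z² = 51.13² − (x + 38.1)² − (y − 43.7)² with x = -11.298, y = 6.600, so z ≈ 22.793 ≈ 22.8 km.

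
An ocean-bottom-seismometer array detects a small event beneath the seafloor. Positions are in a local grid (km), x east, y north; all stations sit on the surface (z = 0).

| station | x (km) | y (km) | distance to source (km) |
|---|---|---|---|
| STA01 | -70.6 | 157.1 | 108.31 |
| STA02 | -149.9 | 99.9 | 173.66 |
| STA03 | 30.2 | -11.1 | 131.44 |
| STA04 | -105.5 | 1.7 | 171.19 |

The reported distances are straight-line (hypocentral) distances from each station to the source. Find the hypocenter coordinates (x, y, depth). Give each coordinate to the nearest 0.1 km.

x ≈ 17.7 km, y ≈ 112.2 km, depth ≈ 43.8 km

Each station gives a sphere (x−x_i)² + (y−y_i)² + z² = d_i² (stations at z=0).
Subtracting the STA01 sphere from STA02 and STA03: z² cancels, leaving linear equations in x and y:
-158.6 x − 114.4 y = -15641.49
201.6 x − 336.4 y = -34174.94
Solving: x ≈ 17.695, y ≈ 112.195 km (keep extra digits for the depth step; rounded: 17.7, 112.2).
Then from the STA01 sphere: z² = 108.31² − (x + 70.6)² − (y − 157.1)² with x = 17.695, y = 112.195, so z ≈ 43.802 ≈ 43.8 km.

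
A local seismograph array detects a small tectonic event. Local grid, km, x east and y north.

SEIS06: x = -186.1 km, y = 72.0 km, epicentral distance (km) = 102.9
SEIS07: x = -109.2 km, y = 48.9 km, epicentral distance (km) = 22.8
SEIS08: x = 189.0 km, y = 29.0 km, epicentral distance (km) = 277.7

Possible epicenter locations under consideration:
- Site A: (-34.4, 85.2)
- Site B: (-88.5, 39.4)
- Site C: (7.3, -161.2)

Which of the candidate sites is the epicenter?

For each candidate, compare |candidate − station| to the reported distance:
Site A: residuals SEIS06 49.4, SEIS07 60.3, SEIS08 47.3 → max 60.3 km
Site B: residuals SEIS06 0.0, SEIS07 0.0, SEIS08 0.0 → max 0.0 km
Site C: residuals SEIS06 200.1, SEIS07 217.4, SEIS08 14.7 → max 217.4 km
Only Site B has all residuals ≈ 0.

Site B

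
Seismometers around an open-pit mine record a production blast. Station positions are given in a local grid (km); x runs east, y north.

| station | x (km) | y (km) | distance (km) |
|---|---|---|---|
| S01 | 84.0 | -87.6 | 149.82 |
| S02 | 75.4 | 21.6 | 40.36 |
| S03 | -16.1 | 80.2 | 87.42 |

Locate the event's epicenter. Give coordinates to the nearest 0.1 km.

(69.3, 61.5)

Circle about each station: (x − 84.0)² + (y + 87.6)² = 149.82²; (x − 75.4)² + (y − 21.6)² = 40.36²; (x + 16.1)² + (y − 80.2)² = 87.42².
Subtracting pairs of circle equations eliminates x²+y² and gives linear equations (the radical axes):
-17.2 x + 218.4 y = 12239.06
-200.2 x + 335.6 y = 6765.27
Solving the 2×2 system: x ≈ 69.3, y ≈ 61.5 km.
Check against S01 (with the unrounded x, y): √((x − 84.0)²+(y + 87.6)²) = 149.82 ≈ 149.82 km. ✓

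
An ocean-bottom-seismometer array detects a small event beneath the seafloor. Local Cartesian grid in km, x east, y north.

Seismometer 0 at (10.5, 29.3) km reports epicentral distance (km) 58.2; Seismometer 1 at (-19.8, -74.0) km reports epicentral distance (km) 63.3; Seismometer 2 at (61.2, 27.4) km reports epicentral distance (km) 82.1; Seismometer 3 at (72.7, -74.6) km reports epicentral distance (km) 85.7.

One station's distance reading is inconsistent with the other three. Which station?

Seismometer 1

Solve using three stations at a time. Using Seismometer 0, Seismometer 2, Seismometer 3 (subtract circle equations pairwise → linear system) gives (x, y) ≈ (0.7, -28.1).
Distances from that point to each station vs reported:
  Seismometer 0: calculated 58.2 vs reported 58.2 → residual 0.0 km
  Seismometer 1: calculated 50.2 vs reported 63.3 → residual 13.1 km
  Seismometer 2: calculated 82.1 vs reported 82.1 → residual 0.0 km
  Seismometer 3: calculated 85.7 vs reported 85.7 → residual 0.0 km
Seismometer 0, Seismometer 2, Seismometer 3 are mutually consistent (residuals ≈ 0); Seismometer 1 is off by 13.1 km.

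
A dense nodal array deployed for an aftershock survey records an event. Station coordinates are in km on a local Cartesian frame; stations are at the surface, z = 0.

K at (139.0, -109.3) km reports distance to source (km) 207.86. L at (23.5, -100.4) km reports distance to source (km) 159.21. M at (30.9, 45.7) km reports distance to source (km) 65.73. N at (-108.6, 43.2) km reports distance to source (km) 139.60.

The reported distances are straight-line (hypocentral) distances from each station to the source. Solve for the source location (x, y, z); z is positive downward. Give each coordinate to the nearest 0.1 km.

Each station gives a sphere (x−x_i)² + (y−y_i)² + z² = d_i² (stations at z=0).
Subtracting the K sphere from L and M: z² cancels, leaving linear equations in x and y:
-231.0 x + 17.8 y = -2777.12
-216.2 x + 310.0 y = 10661.16
Solving: x ≈ 15.505, y ≈ 45.205 km (keep extra digits for the depth step; rounded: 15.5, 45.2).
Then from the K sphere: z² = 207.86² − (x − 139.0)² − (y + 109.3)² with x = 15.505, y = 45.205, so z ≈ 63.898 ≈ 63.9 km.
Check against N (with the unrounded solution): distance 139.60 ≈ 139.60 km. ✓

(15.5, 45.2, 63.9)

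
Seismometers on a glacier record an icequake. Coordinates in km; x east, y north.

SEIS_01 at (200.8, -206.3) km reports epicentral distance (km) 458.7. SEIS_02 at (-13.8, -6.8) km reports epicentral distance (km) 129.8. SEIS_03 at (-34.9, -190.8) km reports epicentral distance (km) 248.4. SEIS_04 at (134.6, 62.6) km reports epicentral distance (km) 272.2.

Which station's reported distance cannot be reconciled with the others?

Solve using three stations at a time. Using SEIS_02, SEIS_03, SEIS_04 (subtract circle equations pairwise → linear system) gives (x, y) ≈ (-136.2, 35.9).
Distances from that point to each station vs reported:
  SEIS_01: calculated 415.0 vs reported 458.7 → residual 43.7 km
  SEIS_02: calculated 129.7 vs reported 129.8 → residual 0.1 km
  SEIS_03: calculated 248.3 vs reported 248.4 → residual 0.1 km
  SEIS_04: calculated 272.1 vs reported 272.2 → residual 0.1 km
SEIS_02, SEIS_03, SEIS_04 are mutually consistent (residuals ≈ 0); SEIS_01 is off by 43.7 km.

SEIS_01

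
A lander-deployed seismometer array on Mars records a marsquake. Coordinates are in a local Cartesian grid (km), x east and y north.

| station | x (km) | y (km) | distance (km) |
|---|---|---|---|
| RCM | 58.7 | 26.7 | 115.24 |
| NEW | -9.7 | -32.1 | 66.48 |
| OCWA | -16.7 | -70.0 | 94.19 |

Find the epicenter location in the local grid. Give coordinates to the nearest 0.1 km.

(-56.0, 15.6)

Circle about each station: (x − 58.7)² + (y − 26.7)² = 115.24²; (x + 9.7)² + (y + 32.1)² = 66.48²; (x + 16.7)² + (y + 70.0)² = 94.19².
Subtracting pairs of circle equations eliminates x²+y² and gives linear equations (the radical axes):
-136.8 x − 117.6 y = 5826.59
-150.8 x − 193.4 y = 5428.81
Solving the 2×2 system: x ≈ -56.0, y ≈ 15.6 km.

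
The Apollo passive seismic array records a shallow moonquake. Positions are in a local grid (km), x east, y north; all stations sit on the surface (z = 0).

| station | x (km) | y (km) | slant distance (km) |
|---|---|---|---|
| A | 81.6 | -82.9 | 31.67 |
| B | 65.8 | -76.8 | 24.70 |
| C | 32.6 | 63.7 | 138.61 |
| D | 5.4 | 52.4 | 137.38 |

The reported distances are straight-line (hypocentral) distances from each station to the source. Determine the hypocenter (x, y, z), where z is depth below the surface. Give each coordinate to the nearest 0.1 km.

Each station gives a sphere (x−x_i)² + (y−y_i)² + z² = d_i² (stations at z=0).
Subtracting the A sphere from B and C: z² cancels, leaving linear equations in x and y:
-31.6 x + 12.2 y = -2910.19
-98.0 x + 293.2 y = -26620.26
Solving: x ≈ 65.493, y ≈ -68.901 km (keep extra digits for the depth step; rounded: 65.5, -68.9).
Then from the A sphere: z² = 31.67² − (x − 81.6)² − (y + 82.9)² with x = 65.493, y = -68.901, so z ≈ 23.400 ≈ 23.4 km.

x ≈ 65.5 km, y ≈ -68.9 km, depth ≈ 23.4 km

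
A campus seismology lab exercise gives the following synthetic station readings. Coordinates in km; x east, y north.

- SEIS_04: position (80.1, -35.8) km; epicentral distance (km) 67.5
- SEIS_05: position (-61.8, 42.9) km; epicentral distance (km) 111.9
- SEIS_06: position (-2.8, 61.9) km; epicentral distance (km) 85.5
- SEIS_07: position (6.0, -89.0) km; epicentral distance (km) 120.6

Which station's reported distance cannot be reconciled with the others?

SEIS_06

Solve using three stations at a time. Using SEIS_04, SEIS_05, SEIS_07 (subtract circle equations pairwise → linear system) gives (x, y) ≈ (48.5, 23.9).
Distances from that point to each station vs reported:
  SEIS_04: calculated 67.5 vs reported 67.5 → residual 0.0 km
  SEIS_05: calculated 111.9 vs reported 111.9 → residual 0.0 km
  SEIS_06: calculated 63.8 vs reported 85.5 → residual 21.7 km
  SEIS_07: calculated 120.6 vs reported 120.6 → residual 0.0 km
SEIS_04, SEIS_05, SEIS_07 are mutually consistent (residuals ≈ 0); SEIS_06 is off by 21.7 km.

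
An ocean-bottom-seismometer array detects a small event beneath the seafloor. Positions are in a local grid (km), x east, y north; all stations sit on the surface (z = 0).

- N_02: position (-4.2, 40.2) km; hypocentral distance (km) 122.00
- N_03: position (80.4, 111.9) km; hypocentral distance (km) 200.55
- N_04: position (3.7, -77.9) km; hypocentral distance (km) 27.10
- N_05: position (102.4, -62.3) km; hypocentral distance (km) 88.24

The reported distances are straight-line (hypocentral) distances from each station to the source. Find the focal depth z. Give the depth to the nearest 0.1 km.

Each station gives a sphere (x−x_i)² + (y−y_i)² + z² = d_i² (stations at z=0).
Subtracting the N_02 sphere from N_03 and N_04: z² cancels, leaving linear equations in x and y:
169.2 x + 143.4 y = -7984.21
15.8 x − 236.2 y = 18598.01
Solving: x ≈ 18.496, y ≈ -77.501 km (keep extra digits for the depth step; rounded: 18.5, -77.5).
Then from the N_02 sphere: z² = 122.00² − (x + 4.2)² − (y − 40.2)² with x = 18.496, y = -77.501, so z ≈ 22.702 ≈ 22.7 km.

22.7 km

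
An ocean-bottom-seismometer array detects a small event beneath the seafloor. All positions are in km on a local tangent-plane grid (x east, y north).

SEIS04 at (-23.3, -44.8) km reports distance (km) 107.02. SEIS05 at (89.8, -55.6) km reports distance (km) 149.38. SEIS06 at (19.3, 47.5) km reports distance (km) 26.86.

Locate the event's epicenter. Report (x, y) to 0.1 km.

x ≈ -4.2 km, y ≈ 60.5 km

Circle about each station: (x + 23.3)² + (y + 44.8)² = 107.02²; (x − 89.8)² + (y + 55.6)² = 149.38²; (x − 19.3)² + (y − 47.5)² = 26.86².
Subtracting the SEIS04 equation from the SEIS05 and SEIS06 equations removes the quadratic terms:
226.2 x − 21.6 y = -2255.63
85.2 x + 184.6 y = 10810.63
Solving the 2×2 system: x ≈ -4.2, y ≈ 60.5 km.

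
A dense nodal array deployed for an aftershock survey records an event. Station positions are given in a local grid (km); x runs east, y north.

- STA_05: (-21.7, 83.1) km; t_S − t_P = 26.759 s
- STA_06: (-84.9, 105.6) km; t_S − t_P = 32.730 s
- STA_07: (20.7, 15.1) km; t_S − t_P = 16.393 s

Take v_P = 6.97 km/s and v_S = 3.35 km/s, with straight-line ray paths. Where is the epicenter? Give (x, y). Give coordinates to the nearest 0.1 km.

-1.4 km east, -88.3 km north

Distance from S−P lag: d = Δt · v_P v_S / (v_P − v_S) = Δt · (6.97·3.35)/(6.97−3.35) ≈ 6.4501·Δt.
So d_STA_05 = 172.60, d_STA_06 = 211.11, d_STA_07 = 105.74 km.
Circle about each station: (x + 21.7)² + (y − 83.1)² = 172.60²; (x + 84.9)² + (y − 105.6)² = 211.11²; (x − 20.7)² + (y − 15.1)² = 105.74².
Subtracting the STA_05 equation from the STA_06 and STA_07 equations removes the quadratic terms:
-126.4 x + 45.0 y = -3793.80
84.8 x − 136.0 y = 11889.81
Solving the 2×2 system: x ≈ -1.4, y ≈ -88.3 km.
Check against STA_05 (with the unrounded x, y): √((x + 21.7)²+(y − 83.1)²) = 172.61 ≈ 172.60 km. ✓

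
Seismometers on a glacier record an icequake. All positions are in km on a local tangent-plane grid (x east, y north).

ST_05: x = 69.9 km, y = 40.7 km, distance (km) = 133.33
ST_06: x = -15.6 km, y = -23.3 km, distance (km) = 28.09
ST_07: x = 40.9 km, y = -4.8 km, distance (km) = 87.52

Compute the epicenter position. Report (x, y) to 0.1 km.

(-42.7, -30.7)

Circle about each station: (x − 69.9)² + (y − 40.7)² = 133.33²; (x + 15.6)² + (y + 23.3)² = 28.09²; (x − 40.9)² + (y + 4.8)² = 87.52².
Subtracting the ST_05 equation from the ST_06 and ST_07 equations removes the quadratic terms:
-171.0 x − 128.0 y = 11231.59
-58.0 x − 91.0 y = 5270.49
Solving the 2×2 system: x ≈ -42.7, y ≈ -30.7 km.
Check against ST_05 (with the unrounded x, y): √((x − 69.9)²+(y − 40.7)²) = 133.33 ≈ 133.33 km. ✓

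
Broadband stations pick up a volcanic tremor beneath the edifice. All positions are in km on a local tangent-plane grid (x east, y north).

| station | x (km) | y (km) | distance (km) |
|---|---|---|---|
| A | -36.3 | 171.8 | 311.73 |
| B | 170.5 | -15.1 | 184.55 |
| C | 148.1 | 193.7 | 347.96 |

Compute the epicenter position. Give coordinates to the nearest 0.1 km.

Circle about each station: (x + 36.3)² + (y − 171.8)² = 311.73²; (x − 170.5)² + (y + 15.1)² = 184.55²; (x − 148.1)² + (y − 193.7)² = 347.96².
Subtracting pairs of circle equations eliminates x²+y² and gives linear equations (the radical axes):
413.6 x − 373.8 y = 61582.22
368.8 x + 43.8 y = 4719.80
Solving the 2×2 system: x ≈ 28.6, y ≈ -133.1 km.
Check against A (with the unrounded x, y): √((x + 36.3)²+(y − 171.8)²) = 311.73 ≈ 311.73 km. ✓

(28.6, -133.1)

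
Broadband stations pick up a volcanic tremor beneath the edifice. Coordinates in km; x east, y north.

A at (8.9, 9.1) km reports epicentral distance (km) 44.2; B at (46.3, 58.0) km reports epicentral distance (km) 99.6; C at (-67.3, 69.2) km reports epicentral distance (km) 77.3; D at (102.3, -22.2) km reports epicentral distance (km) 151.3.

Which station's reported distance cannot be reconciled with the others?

D

Solve using three stations at a time. Using A, B, C (subtract circle equations pairwise → linear system) gives (x, y) ≈ (-34.2, -0.6).
Distances from that point to each station vs reported:
  A: calculated 44.2 vs reported 44.2 → residual 0.0 km
  B: calculated 99.6 vs reported 99.6 → residual 0.0 km
  C: calculated 77.3 vs reported 77.3 → residual 0.0 km
  D: calculated 138.2 vs reported 151.3 → residual 13.1 km
A, B, C are mutually consistent (residuals ≈ 0); D is off by 13.1 km.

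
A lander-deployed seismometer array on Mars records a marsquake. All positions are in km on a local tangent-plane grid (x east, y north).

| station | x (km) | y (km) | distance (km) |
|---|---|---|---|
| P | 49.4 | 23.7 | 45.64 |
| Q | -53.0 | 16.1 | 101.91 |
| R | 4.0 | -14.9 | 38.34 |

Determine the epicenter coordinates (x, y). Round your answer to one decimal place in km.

(41.8, -21.3)

Circle about each station: (x − 49.4)² + (y − 23.7)² = 45.64²; (x + 53.0)² + (y − 16.1)² = 101.91²; (x − 4.0)² + (y + 14.9)² = 38.34².
Subtracting the P equation from the Q and R equations removes the quadratic terms:
-204.8 x − 15.2 y = -8236.48
-90.8 x − 77.2 y = -2150.99
Solving the 2×2 system: x ≈ 41.8, y ≈ -21.3 km.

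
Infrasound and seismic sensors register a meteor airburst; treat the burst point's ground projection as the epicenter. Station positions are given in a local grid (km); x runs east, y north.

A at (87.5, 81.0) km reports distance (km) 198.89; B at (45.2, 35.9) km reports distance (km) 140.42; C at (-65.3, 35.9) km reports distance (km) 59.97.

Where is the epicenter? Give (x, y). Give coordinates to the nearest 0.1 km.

(-83.0, -21.4)

Circle about each station: (x − 87.5)² + (y − 81.0)² = 198.89²; (x − 45.2)² + (y − 35.9)² = 140.42²; (x + 65.3)² + (y − 35.9)² = 59.97².
Subtracting the A equation from the B and C equations removes the quadratic terms:
-84.6 x − 90.2 y = 8954.06
-305.6 x − 90.2 y = 27296.48
Solving the 2×2 system: x ≈ -83.0, y ≈ -21.4 km.
Check against A (with the unrounded x, y): √((x − 87.5)²+(y − 81.0)²) = 198.90 ≈ 198.89 km. ✓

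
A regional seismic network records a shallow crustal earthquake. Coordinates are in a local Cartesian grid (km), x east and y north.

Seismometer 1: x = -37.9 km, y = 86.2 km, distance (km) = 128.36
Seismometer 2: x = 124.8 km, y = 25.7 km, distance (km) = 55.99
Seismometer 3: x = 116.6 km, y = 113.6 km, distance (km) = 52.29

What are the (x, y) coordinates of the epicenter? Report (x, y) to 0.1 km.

Circle about each station: (x + 37.9)² + (y − 86.2)² = 128.36²; (x − 124.8)² + (y − 25.7)² = 55.99²; (x − 116.6)² + (y − 113.6)² = 52.29².
Subtracting the Seismometer 1 equation from the Seismometer 2 and Seismometer 3 equations removes the quadratic terms:
325.4 x − 121.0 y = 20710.09
309.0 x + 54.8 y = 31375.72
Solving the 2×2 system: x ≈ 89.3, y ≈ 69.0 km.
Check against Seismometer 1 (with the unrounded x, y): √((x + 37.9)²+(y − 86.2)²) = 128.36 ≈ 128.36 km. ✓

x ≈ 89.3 km, y ≈ 69.0 km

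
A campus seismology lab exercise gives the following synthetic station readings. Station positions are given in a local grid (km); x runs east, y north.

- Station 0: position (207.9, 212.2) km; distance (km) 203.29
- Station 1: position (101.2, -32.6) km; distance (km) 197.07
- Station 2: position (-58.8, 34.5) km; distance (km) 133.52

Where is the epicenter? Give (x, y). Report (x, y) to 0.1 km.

x ≈ 16.0 km, y ≈ 145.1 km

Circle about each station: (x − 207.9)² + (y − 212.2)² = 203.29²; (x − 101.2)² + (y + 32.6)² = 197.07²; (x + 58.8)² + (y − 34.5)² = 133.52².
Subtracting pairs of circle equations eliminates x²+y² and gives linear equations (the radical axes):
-213.4 x − 489.6 y = -74456.81
-533.4 x − 355.4 y = -60104.33
Solving the 2×2 system: x ≈ 16.0, y ≈ 145.1 km.
Check against Station 0 (with the unrounded x, y): √((x − 207.9)²+(y − 212.2)²) = 203.29 ≈ 203.29 km. ✓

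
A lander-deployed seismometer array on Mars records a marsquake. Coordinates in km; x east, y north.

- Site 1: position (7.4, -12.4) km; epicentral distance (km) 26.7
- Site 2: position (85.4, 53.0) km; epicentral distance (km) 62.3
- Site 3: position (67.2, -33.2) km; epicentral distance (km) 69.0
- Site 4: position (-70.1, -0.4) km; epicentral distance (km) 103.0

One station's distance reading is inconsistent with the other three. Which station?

Solve using three stations at a time. Using Site 2, Site 3, Site 4 (subtract circle equations pairwise → linear system) gives (x, y) ≈ (29.8, 24.8).
Distances from that point to each station vs reported:
  Site 1: calculated 43.4 vs reported 26.7 → residual 16.7 km
  Site 2: calculated 62.3 vs reported 62.3 → residual 0.0 km
  Site 3: calculated 69.0 vs reported 69.0 → residual 0.0 km
  Site 4: calculated 103.0 vs reported 103.0 → residual 0.0 km
Site 2, Site 3, Site 4 are mutually consistent (residuals ≈ 0); Site 1 is off by 16.7 km.

Site 1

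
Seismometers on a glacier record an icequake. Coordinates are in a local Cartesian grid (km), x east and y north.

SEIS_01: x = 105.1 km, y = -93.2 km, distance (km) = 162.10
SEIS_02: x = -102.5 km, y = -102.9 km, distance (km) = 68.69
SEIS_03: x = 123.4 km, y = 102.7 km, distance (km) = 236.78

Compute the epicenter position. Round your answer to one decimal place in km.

x ≈ -52.6 km, y ≈ -55.7 km

Circle about each station: (x − 105.1)² + (y + 93.2)² = 162.10²; (x + 102.5)² + (y + 102.9)² = 68.69²; (x − 123.4)² + (y − 102.7)² = 236.78².
Subtracting the SEIS_01 equation from the SEIS_02 and SEIS_03 equations removes the quadratic terms:
-415.2 x − 19.4 y = 22920.50
36.6 x + 391.8 y = -23745.76
Solving the 2×2 system: x ≈ -52.6, y ≈ -55.7 km.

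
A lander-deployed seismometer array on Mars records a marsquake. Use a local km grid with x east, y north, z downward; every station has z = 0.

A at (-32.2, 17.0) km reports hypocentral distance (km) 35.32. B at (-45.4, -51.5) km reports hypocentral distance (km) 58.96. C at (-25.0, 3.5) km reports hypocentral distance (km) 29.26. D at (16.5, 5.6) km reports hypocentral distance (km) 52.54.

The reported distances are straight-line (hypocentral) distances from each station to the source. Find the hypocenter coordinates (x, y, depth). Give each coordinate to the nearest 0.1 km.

x ≈ -26.8 km, y ≈ -3.3 km, depth ≈ 28.4 km

Each station gives a sphere (x−x_i)² + (y−y_i)² + z² = d_i² (stations at z=0).
Subtracting the A sphere from B and C: z² cancels, leaving linear equations in x and y:
-26.4 x − 137.0 y = 1158.79
14.4 x − 27.0 y = -297.24
Solving: x ≈ -26.813, y ≈ -3.291 km (keep extra digits for the depth step; rounded: -26.8, -3.3).
Then from the A sphere: z² = 35.32² − (x + 32.2)² − (y − 17.0)² with x = -26.813, y = -3.291, so z ≈ 28.403 ≈ 28.4 km.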